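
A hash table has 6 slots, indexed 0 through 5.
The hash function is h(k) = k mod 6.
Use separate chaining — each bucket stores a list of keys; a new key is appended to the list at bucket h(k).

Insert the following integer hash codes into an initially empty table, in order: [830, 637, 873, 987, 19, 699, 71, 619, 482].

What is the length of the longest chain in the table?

830 -> bucket 2
637 -> bucket 1
873 -> bucket 3
987 -> bucket 3 (collision)
19 -> bucket 1 (collision)
699 -> bucket 3 (collision)
71 -> bucket 5
619 -> bucket 1 (collision)
482 -> bucket 2 (collision)
Final buckets:
0: —
1: 637 -> 19 -> 619
2: 830 -> 482
3: 873 -> 987 -> 699
4: —
5: 71

3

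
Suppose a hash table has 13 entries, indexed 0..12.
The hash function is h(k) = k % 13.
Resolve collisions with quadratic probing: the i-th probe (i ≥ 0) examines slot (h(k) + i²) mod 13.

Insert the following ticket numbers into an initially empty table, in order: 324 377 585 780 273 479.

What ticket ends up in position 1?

585

Insert 324: h=12, slot 12 empty → index 12.
Insert 377: h=0, slot 0 empty → index 0.
Insert 585: h=0, slot 0 occupied → index 1.
Insert 780: h=0, slots 0,1 occupied → index 4.
Insert 273: h=0, slots 0,1,4 occupied → index 9.
Insert 479: h=11, slot 11 empty → index 11.
Table: [377, 585, _, _, 780, _, _, _, _, 273, _, 479, 324]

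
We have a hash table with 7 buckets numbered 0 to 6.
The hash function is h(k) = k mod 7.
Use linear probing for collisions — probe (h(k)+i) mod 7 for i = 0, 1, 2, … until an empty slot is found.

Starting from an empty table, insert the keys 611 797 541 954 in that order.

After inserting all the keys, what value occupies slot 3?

Insert 611: h=2, slot 2 empty => index 2.
Insert 797: h=6, slot 6 empty => index 6.
Insert 541: h=2, slot 2 occupied => index 3.
Insert 954: h=2, slots 2,3 occupied => index 4.
Table: [., ., 611, 541, 954, ., 797]

541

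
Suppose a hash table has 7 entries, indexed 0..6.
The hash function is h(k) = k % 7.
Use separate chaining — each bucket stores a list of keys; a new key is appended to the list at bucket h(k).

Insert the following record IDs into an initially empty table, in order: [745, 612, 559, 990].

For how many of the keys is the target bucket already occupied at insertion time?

2

745 -> bucket 3
612 -> bucket 3 (collision)
559 -> bucket 6
990 -> bucket 3 (collision)
Final buckets:
0: ∅
1: ∅
2: ∅
3: 745 -> 612 -> 990
4: ∅
5: ∅
6: 559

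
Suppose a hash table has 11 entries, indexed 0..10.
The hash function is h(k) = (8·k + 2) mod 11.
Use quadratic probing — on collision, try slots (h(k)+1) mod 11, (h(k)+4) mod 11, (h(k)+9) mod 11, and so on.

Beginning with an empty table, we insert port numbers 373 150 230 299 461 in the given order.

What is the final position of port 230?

6

373: h=5 => slot 5
150: h=3 => slot 3
230: h=5, probe 5,6 => slot 6
299: h=7 => slot 7
461: h=5, probe 5,6,9 => slot 9
Table: [-, -, -, 150, -, 373, 230, 299, -, 461, -]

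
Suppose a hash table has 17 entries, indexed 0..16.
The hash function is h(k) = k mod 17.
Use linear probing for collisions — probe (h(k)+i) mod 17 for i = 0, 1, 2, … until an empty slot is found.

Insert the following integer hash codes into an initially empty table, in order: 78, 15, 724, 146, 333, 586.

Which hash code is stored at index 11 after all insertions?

724

78 hashes to 10; slot 10 is free -> place at 10.
15 hashes to 15; slot 15 is free -> place at 15.
724 hashes to 10; 10 taken -> place at 11.
146 hashes to 10; 10,11 taken -> place at 12.
333 hashes to 10; 10,11,12 taken -> place at 13.
586 hashes to 8; slot 8 is free -> place at 8.
Table: [-, -, -, -, -, -, -, -, 586, -, 78, 724, 146, 333, -, 15, -]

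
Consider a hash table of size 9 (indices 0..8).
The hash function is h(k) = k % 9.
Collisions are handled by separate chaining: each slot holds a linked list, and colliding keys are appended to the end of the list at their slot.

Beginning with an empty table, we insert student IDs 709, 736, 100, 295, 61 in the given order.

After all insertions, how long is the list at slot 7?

709 -> bucket 7
736 -> bucket 7 (collision)
100 -> bucket 1
295 -> bucket 7 (collision)
61 -> bucket 7 (collision)
Final buckets:
0: ∅
1: 100
2: ∅
3: ∅
4: ∅
5: ∅
6: ∅
7: 709 -> 736 -> 295 -> 61
8: ∅

4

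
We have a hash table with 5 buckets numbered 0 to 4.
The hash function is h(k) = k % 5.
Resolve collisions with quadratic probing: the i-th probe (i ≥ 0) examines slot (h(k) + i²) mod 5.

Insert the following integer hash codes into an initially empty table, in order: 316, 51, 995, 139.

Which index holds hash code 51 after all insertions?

316 hashes to 1; slot 1 is free => place at 1.
51 hashes to 1; 1 taken => place at 2.
995 hashes to 0; slot 0 is free => place at 0.
139 hashes to 4; slot 4 is free => place at 4.
Table: [995, 316, 51, _, 139]

2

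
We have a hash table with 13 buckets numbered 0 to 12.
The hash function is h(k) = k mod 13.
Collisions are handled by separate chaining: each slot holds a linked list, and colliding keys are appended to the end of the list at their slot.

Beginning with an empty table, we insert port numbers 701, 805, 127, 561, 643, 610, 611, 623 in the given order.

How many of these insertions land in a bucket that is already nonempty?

3

701 -> bucket 12
805 -> bucket 12 (collision)
127 -> bucket 10
561 -> bucket 2
643 -> bucket 6
610 -> bucket 12 (collision)
611 -> bucket 0
623 -> bucket 12 (collision)
Final buckets:
0: 611
1: —
2: 561
3: —
4: —
5: —
6: 643
7: —
8: —
9: —
10: 127
11: —
12: 701 -> 805 -> 610 -> 623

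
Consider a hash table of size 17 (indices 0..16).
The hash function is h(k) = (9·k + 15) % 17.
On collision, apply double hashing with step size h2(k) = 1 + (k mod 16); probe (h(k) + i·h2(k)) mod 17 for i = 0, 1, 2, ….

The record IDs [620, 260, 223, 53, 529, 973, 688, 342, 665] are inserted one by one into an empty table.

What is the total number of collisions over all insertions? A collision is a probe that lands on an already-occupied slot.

620 hashes to 2; slot 2 is free => place at 2.
260 hashes to 9; slot 9 is free => place at 9.
223 hashes to 16; slot 16 is free => place at 16.
53 hashes to 16, h2=6; 16 taken => place at 5.
529 hashes to 16, h2=2; 16 taken => place at 1.
973 hashes to 0; slot 0 is free => place at 0.
688 hashes to 2, h2=1; 2 taken => place at 3.
342 hashes to 16, h2=7; 16 taken => place at 6.
665 hashes to 16, h2=10; 16,9,2 taken => place at 12.
Table: [973, 529, 620, 688, ., 53, 342, ., ., 260, ., ., 665, ., ., ., 223]

7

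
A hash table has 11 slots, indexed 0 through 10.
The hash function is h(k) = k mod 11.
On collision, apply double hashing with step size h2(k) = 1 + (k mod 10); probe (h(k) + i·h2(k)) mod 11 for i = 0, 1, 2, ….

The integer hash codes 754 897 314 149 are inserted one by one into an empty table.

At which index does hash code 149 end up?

Insert 754: h=6, slot 6 empty -> index 6.
Insert 897: h=6, h2=8, slot 6 occupied -> index 3.
Insert 314: h=6, h2=5, slot 6 occupied -> index 0.
Insert 149: h=6, h2=10, slot 6 occupied -> index 5.
Table: [314, -, -, 897, -, 149, 754, -, -, -, -]

5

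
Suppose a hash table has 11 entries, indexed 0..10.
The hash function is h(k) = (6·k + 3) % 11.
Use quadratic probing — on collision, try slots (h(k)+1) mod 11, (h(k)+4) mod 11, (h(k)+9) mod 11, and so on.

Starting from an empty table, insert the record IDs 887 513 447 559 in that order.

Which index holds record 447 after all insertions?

887: h=1 → slot 1
513: h=1, probe 1,2 → slot 2
447: h=1, probe 1,2,5 → slot 5
559: h=2, probe 2,3 → slot 3
Table: [., 887, 513, 559, ., 447, ., ., ., ., .]

5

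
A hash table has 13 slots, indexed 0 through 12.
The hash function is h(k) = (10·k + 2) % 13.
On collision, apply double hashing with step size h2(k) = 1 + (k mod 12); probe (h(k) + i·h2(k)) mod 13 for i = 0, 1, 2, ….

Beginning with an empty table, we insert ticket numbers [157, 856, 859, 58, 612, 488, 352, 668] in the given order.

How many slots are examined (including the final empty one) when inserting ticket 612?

2

Insert 157: h=12, slot 12 empty -> index 12.
Insert 856: h=8, slot 8 empty -> index 8.
Insert 859: h=12, h2=8, slot 12 occupied -> index 7.
Insert 58: h=10, slot 10 empty -> index 10.
Insert 612: h=12, h2=1, slot 12 occupied -> index 0.
Insert 488: h=7, h2=9, slot 7 occupied -> index 3.
Insert 352: h=12, h2=5, slot 12 occupied -> index 4.
Insert 668: h=0, h2=9, slot 0 occupied -> index 9.
Table: [612, —, —, 488, 352, —, —, 859, 856, 668, 58, —, 157]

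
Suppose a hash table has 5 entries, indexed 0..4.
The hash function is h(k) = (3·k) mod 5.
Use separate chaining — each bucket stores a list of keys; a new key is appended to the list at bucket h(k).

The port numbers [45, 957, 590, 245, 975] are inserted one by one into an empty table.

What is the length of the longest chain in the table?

4

45 -> bucket 0
957 -> bucket 1
590 -> bucket 0 (collision)
245 -> bucket 0 (collision)
975 -> bucket 0 (collision)
Final buckets:
0: 45 -> 590 -> 245 -> 975
1: 957
2: -
3: -
4: -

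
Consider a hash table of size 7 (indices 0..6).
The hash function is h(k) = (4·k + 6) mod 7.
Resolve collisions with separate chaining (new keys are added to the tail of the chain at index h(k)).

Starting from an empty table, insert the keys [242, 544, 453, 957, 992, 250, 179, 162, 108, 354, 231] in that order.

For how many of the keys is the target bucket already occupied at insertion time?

6

Insert 242: h=1, bucket 1 empty → new chain.
Insert 544: h=5, bucket 5 empty → new chain.
Insert 453: h=5, bucket 5 nonempty → append to chain.
Insert 957: h=5, bucket 5 nonempty → append to chain.
Insert 992: h=5, bucket 5 nonempty → append to chain.
Insert 250: h=5, bucket 5 nonempty → append to chain.
Insert 179: h=1, bucket 1 nonempty → append to chain.
Insert 162: h=3, bucket 3 empty → new chain.
Insert 108: h=4, bucket 4 empty → new chain.
Insert 354: h=1, bucket 1 nonempty → append to chain.
Insert 231: h=6, bucket 6 empty → new chain.
Final buckets:
0: ∅
1: 242 -> 179 -> 354
2: ∅
3: 162
4: 108
5: 544 -> 453 -> 957 -> 992 -> 250
6: 231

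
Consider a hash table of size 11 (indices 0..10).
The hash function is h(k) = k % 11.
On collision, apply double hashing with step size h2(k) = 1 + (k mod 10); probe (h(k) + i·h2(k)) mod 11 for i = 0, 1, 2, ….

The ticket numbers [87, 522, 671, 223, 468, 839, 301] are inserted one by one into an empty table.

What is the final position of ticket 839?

2

87: h=10 => slot 10
522: h=5 => slot 5
671: h=0 => slot 0
223: h=3 => slot 3
468: h=6 => slot 6
839: h=3, h2=10, probe 3,2 => slot 2
301: h=4 => slot 4
Table: [671, —, 839, 223, 301, 522, 468, —, —, —, 87]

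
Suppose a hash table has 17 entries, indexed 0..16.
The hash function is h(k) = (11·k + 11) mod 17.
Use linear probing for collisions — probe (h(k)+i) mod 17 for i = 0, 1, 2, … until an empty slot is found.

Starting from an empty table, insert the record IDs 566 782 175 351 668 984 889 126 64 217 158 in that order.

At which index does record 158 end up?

5

Insert 566: h=15, slot 15 empty => index 15.
Insert 782: h=11, slot 11 empty => index 11.
Insert 175: h=15, slot 15 occupied => index 16.
Insert 351: h=13, slot 13 empty => index 13.
Insert 668: h=15, slots 15,16 occupied => index 0.
Insert 984: h=6, slot 6 empty => index 6.
Insert 889: h=15, slots 15,16,0 occupied => index 1.
Insert 126: h=3, slot 3 empty => index 3.
Insert 64: h=1, slot 1 occupied => index 2.
Insert 217: h=1, slots 1,2,3 occupied => index 4.
Insert 158: h=15, slots 15,16,0,1,2,3,4 occupied => index 5.
Table: [668, 889, 64, 126, 217, 158, 984, -, -, -, -, 782, -, 351, -, 566, 175]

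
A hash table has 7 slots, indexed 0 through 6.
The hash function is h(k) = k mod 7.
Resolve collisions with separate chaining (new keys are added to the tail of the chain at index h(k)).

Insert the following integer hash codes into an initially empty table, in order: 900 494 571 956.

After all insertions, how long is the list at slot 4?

900 → bucket 4
494 → bucket 4 (collision)
571 → bucket 4 (collision)
956 → bucket 4 (collision)
Final buckets:
0: .
1: .
2: .
3: .
4: 900 -> 494 -> 571 -> 956
5: .
6: .

4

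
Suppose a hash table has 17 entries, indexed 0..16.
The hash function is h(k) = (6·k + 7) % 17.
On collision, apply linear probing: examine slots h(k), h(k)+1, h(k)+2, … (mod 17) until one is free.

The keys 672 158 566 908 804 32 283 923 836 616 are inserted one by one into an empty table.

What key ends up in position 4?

566

672: h=10 -> slot 10
158: h=3 -> slot 3
566: h=3, probe 3,4 -> slot 4
908: h=15 -> slot 15
804: h=3, probe 3,4,5 -> slot 5
32: h=12 -> slot 12
283: h=5, probe 5,6 -> slot 6
923: h=3, probe 3,4,5,6,7 -> slot 7
836: h=8 -> slot 8
616: h=14 -> slot 14
Table: [_, _, _, 158, 566, 804, 283, 923, 836, _, 672, _, 32, _, 616, 908, _]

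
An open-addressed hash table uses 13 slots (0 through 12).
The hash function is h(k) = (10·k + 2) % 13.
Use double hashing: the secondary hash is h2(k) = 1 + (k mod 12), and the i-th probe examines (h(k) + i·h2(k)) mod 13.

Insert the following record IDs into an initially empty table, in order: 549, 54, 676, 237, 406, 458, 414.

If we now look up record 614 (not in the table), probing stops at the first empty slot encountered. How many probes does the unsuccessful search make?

549: h=6 -> slot 6
54: h=9 -> slot 9
676: h=2 -> slot 2
237: h=6, h2=10, probe 6,3 -> slot 3
406: h=6, h2=11, probe 6,4 -> slot 4
458: h=6, h2=3, probe 6,9,12 -> slot 12
414: h=8 -> slot 8
Table: [∅, ∅, 676, 237, 406, ∅, 549, ∅, 414, 54, ∅, ∅, 458]
Lookup 614: h=6, h2=3, probe 6,9,12,2,5 → slot 5 empty, not found.

5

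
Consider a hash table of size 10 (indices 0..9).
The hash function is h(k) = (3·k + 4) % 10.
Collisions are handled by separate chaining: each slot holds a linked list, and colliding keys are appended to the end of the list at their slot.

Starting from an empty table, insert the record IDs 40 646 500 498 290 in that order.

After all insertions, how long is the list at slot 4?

3

40 → bucket 4
646 → bucket 2
500 → bucket 4 (collision)
498 → bucket 8
290 → bucket 4 (collision)
Final buckets:
0: .
1: .
2: 646
3: .
4: 40 -> 500 -> 290
5: .
6: .
7: .
8: 498
9: .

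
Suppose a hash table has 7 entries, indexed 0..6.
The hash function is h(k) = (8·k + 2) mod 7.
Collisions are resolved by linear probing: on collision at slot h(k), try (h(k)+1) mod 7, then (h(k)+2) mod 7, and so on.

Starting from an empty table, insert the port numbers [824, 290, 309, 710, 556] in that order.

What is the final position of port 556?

824 hashes to 0; slot 0 is free → place at 0.
290 hashes to 5; slot 5 is free → place at 5.
309 hashes to 3; slot 3 is free → place at 3.
710 hashes to 5; 5 taken → place at 6.
556 hashes to 5; 5,6,0 taken → place at 1.
Table: [824, 556, _, 309, _, 290, 710]

1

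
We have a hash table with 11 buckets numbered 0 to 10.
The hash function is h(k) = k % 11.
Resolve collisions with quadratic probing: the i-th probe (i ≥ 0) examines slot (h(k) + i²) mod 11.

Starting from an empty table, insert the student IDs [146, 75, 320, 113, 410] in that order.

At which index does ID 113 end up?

4

146 hashes to 3; slot 3 is free => place at 3.
75 hashes to 9; slot 9 is free => place at 9.
320 hashes to 1; slot 1 is free => place at 1.
113 hashes to 3; 3 taken => place at 4.
410 hashes to 3; 3,4 taken => place at 7.
Table: [_, 320, _, 146, 113, _, _, 410, _, 75, _]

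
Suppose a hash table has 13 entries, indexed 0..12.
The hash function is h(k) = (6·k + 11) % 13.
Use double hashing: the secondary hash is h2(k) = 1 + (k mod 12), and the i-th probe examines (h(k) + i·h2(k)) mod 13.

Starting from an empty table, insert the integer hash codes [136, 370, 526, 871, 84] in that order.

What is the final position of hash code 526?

Insert 136: h=8, slot 8 empty -> index 8.
Insert 370: h=8, h2=11, slot 8 occupied -> index 6.
Insert 526: h=8, h2=11, slots 8,6 occupied -> index 4.
Insert 871: h=11, slot 11 empty -> index 11.
Insert 84: h=8, h2=1, slot 8 occupied -> index 9.
Table: [-, -, -, -, 526, -, 370, -, 136, 84, -, 871, -]

4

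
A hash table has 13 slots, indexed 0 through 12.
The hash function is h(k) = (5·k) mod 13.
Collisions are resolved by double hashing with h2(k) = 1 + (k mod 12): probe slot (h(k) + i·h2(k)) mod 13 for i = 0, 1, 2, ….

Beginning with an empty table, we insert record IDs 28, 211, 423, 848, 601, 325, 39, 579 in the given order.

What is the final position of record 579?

12

28 hashes to 10; slot 10 is free => place at 10.
211 hashes to 2; slot 2 is free => place at 2.
423 hashes to 9; slot 9 is free => place at 9.
848 hashes to 2, h2=9; 2 taken => place at 11.
601 hashes to 2, h2=2; 2 taken => place at 4.
325 hashes to 0; slot 0 is free => place at 0.
39 hashes to 0, h2=4; 0,4 taken => place at 8.
579 hashes to 9, h2=4; 9,0,4,8 taken => place at 12.
Table: [325, _, 211, _, 601, _, _, _, 39, 423, 28, 848, 579]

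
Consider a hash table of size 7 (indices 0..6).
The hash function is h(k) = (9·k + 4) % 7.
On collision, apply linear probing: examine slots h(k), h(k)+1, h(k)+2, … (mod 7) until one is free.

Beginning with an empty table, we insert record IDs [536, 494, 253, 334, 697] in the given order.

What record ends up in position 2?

697

Insert 536: h=5, slot 5 empty => index 5.
Insert 494: h=5, slot 5 occupied => index 6.
Insert 253: h=6, slot 6 occupied => index 0.
Insert 334: h=0, slot 0 occupied => index 1.
Insert 697: h=5, slots 5,6,0,1 occupied => index 2.
Table: [253, 334, 697, ∅, ∅, 536, 494]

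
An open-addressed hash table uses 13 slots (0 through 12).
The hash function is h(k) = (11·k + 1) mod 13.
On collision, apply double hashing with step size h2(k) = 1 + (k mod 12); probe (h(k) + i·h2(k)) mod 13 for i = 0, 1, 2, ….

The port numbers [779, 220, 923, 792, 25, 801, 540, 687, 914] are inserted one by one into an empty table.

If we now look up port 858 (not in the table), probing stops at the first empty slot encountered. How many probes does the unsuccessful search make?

3

Insert 779: h=3, slot 3 empty -> index 3.
Insert 220: h=3, h2=5, slot 3 occupied -> index 8.
Insert 923: h=1, slot 1 empty -> index 1.
Insert 792: h=3, h2=1, slot 3 occupied -> index 4.
Insert 25: h=3, h2=2, slot 3 occupied -> index 5.
Insert 801: h=11, slot 11 empty -> index 11.
Insert 540: h=0, slot 0 empty -> index 0.
Insert 687: h=5, h2=4, slot 5 occupied -> index 9.
Insert 914: h=6, slot 6 empty -> index 6.
Table: [540, 923, ., 779, 792, 25, 914, ., 220, 687, ., 801, .]
Lookup 858: h=1, h2=7, probe 1,8,2 → slot 2 empty, not found.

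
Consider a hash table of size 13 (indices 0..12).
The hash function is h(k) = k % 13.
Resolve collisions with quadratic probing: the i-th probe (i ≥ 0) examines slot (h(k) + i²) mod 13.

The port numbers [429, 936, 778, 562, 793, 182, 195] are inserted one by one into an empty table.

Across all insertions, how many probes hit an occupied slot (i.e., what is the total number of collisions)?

11

Insert 429: h=0, slot 0 empty -> index 0.
Insert 936: h=0, slot 0 occupied -> index 1.
Insert 778: h=11, slot 11 empty -> index 11.
Insert 562: h=3, slot 3 empty -> index 3.
Insert 793: h=0, slots 0,1 occupied -> index 4.
Insert 182: h=0, slots 0,1,4 occupied -> index 9.
Insert 195: h=0, slots 0,1,4,9,3 occupied -> index 12.
Table: [429, 936, ., 562, 793, ., ., ., ., 182, ., 778, 195]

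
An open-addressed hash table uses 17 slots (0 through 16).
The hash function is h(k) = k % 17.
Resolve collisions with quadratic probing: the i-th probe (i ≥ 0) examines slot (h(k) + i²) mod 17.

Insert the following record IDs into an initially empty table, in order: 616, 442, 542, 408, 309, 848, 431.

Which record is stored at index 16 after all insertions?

848

616 hashes to 4; slot 4 is free -> place at 4.
442 hashes to 0; slot 0 is free -> place at 0.
542 hashes to 15; slot 15 is free -> place at 15.
408 hashes to 0; 0 taken -> place at 1.
309 hashes to 3; slot 3 is free -> place at 3.
848 hashes to 15; 15 taken -> place at 16.
431 hashes to 6; slot 6 is free -> place at 6.
Table: [442, 408, _, 309, 616, _, 431, _, _, _, _, _, _, _, _, 542, 848]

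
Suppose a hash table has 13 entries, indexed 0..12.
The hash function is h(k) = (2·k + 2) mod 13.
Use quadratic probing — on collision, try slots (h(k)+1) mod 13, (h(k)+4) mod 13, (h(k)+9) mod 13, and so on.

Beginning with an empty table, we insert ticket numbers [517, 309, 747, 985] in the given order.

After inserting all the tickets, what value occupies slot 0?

985

Insert 517: h=9, slot 9 empty -> index 9.
Insert 309: h=9, slot 9 occupied -> index 10.
Insert 747: h=1, slot 1 empty -> index 1.
Insert 985: h=9, slots 9,10 occupied -> index 0.
Table: [985, 747, _, _, _, _, _, _, _, 517, 309, _, _]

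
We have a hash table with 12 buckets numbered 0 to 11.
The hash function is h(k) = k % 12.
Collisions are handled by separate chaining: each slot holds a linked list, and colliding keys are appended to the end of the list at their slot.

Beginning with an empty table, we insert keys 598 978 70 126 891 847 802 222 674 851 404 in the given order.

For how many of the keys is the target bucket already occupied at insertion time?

4

Insert 598: h=10, bucket 10 empty -> new chain.
Insert 978: h=6, bucket 6 empty -> new chain.
Insert 70: h=10, bucket 10 nonempty -> append to chain.
Insert 126: h=6, bucket 6 nonempty -> append to chain.
Insert 891: h=3, bucket 3 empty -> new chain.
Insert 847: h=7, bucket 7 empty -> new chain.
Insert 802: h=10, bucket 10 nonempty -> append to chain.
Insert 222: h=6, bucket 6 nonempty -> append to chain.
Insert 674: h=2, bucket 2 empty -> new chain.
Insert 851: h=11, bucket 11 empty -> new chain.
Insert 404: h=8, bucket 8 empty -> new chain.
Final buckets:
0: -
1: -
2: 674
3: 891
4: -
5: -
6: 978 -> 126 -> 222
7: 847
8: 404
9: -
10: 598 -> 70 -> 802
11: 851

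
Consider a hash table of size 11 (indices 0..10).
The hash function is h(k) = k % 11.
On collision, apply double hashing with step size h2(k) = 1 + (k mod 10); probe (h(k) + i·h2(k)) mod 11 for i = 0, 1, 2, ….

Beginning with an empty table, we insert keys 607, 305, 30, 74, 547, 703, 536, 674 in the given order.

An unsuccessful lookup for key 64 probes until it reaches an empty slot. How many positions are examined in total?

607: h=2 -> slot 2
305: h=8 -> slot 8
30: h=8, h2=1, probe 8,9 -> slot 9
74: h=8, h2=5, probe 8,2,7 -> slot 7
547: h=8, h2=8, probe 8,5 -> slot 5
703: h=10 -> slot 10
536: h=8, h2=7, probe 8,4 -> slot 4
674: h=3 -> slot 3
Table: [∅, ∅, 607, 674, 536, 547, ∅, 74, 305, 30, 703]
Lookup 64: h=9, h2=5, probe 9,3,8,2,7,1 → slot 1 empty, not found.

6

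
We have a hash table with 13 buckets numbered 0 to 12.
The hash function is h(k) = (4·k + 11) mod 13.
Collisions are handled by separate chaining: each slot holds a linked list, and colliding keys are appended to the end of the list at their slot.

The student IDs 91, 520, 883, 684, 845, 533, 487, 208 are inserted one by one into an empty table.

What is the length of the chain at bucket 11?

91 -> bucket 11
520 -> bucket 11 (collision)
883 -> bucket 7
684 -> bucket 4
845 -> bucket 11 (collision)
533 -> bucket 11 (collision)
487 -> bucket 9
208 -> bucket 11 (collision)
Final buckets:
0: ∅
1: ∅
2: ∅
3: ∅
4: 684
5: ∅
6: ∅
7: 883
8: ∅
9: 487
10: ∅
11: 91 -> 520 -> 845 -> 533 -> 208
12: ∅

5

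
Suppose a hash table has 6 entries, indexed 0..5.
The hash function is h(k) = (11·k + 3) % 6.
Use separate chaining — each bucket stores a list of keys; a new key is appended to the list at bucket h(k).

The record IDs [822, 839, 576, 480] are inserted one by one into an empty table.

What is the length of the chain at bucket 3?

3

Insert 822: h=3, bucket 3 empty -> new chain.
Insert 839: h=4, bucket 4 empty -> new chain.
Insert 576: h=3, bucket 3 nonempty -> append to chain.
Insert 480: h=3, bucket 3 nonempty -> append to chain.
Final buckets:
0: _
1: _
2: _
3: 822 -> 576 -> 480
4: 839
5: _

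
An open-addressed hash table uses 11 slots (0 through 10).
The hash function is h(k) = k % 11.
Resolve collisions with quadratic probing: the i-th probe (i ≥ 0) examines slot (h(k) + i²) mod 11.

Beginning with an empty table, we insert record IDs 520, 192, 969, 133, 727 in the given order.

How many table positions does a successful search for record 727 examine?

520: h=3 → slot 3
192: h=5 → slot 5
969: h=1 → slot 1
133: h=1, probe 1,2 → slot 2
727: h=1, probe 1,2,5,10 → slot 10
Table: [., 969, 133, 520, ., 192, ., ., ., ., 727]
Lookup 727: h=1, probe 1,2,5,10 → found at 10.

4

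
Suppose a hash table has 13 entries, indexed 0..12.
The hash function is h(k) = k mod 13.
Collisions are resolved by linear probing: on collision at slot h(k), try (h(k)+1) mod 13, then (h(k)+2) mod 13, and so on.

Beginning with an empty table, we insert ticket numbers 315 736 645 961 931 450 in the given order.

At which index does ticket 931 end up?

10

315: h=3 → slot 3
736: h=8 → slot 8
645: h=8, probe 8,9 → slot 9
961: h=12 → slot 12
931: h=8, probe 8,9,10 → slot 10
450: h=8, probe 8,9,10,11 → slot 11
Table: [-, -, -, 315, -, -, -, -, 736, 645, 931, 450, 961]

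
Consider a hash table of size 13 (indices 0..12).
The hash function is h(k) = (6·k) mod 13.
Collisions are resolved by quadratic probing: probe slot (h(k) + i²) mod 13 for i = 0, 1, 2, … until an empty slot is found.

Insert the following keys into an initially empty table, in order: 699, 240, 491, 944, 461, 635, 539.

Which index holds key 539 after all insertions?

6

Insert 699: h=8, slot 8 empty -> index 8.
Insert 240: h=10, slot 10 empty -> index 10.
Insert 491: h=8, slot 8 occupied -> index 9.
Insert 944: h=9, slots 9,10 occupied -> index 0.
Insert 461: h=10, slot 10 occupied -> index 11.
Insert 635: h=1, slot 1 empty -> index 1.
Insert 539: h=10, slots 10,11,1 occupied -> index 6.
Table: [944, 635, —, —, —, —, 539, —, 699, 491, 240, 461, —]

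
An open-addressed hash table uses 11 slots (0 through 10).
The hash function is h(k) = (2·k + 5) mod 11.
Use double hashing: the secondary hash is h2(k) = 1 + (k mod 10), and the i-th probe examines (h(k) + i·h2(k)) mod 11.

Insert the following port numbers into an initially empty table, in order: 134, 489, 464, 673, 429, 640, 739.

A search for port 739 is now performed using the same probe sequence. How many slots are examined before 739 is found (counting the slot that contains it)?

Insert 134: h=9, slot 9 empty -> index 9.
Insert 489: h=4, slot 4 empty -> index 4.
Insert 464: h=9, h2=5, slot 9 occupied -> index 3.
Insert 673: h=9, h2=4, slot 9 occupied -> index 2.
Insert 429: h=5, slot 5 empty -> index 5.
Insert 640: h=9, h2=1, slot 9 occupied -> index 10.
Insert 739: h=9, h2=10, slot 9 occupied -> index 8.
Table: [_, _, 673, 464, 489, 429, _, _, 739, 134, 640]
Lookup 739: h=9, h2=10, probe 9,8 → found at 8.

2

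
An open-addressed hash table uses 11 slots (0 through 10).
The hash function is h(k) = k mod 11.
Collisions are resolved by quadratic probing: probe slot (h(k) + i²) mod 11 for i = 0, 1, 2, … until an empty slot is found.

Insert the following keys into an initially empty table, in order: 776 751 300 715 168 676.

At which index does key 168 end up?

7

Insert 776: h=6, slot 6 empty → index 6.
Insert 751: h=3, slot 3 empty → index 3.
Insert 300: h=3, slot 3 occupied → index 4.
Insert 715: h=0, slot 0 empty → index 0.
Insert 168: h=3, slots 3,4 occupied → index 7.
Insert 676: h=5, slot 5 empty → index 5.
Table: [715, —, —, 751, 300, 676, 776, 168, —, —, —]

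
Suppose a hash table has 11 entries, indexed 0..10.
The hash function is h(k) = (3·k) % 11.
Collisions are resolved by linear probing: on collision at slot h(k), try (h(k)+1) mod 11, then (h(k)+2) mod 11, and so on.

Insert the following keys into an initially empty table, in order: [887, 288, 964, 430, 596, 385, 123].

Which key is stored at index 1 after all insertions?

Insert 887: h=10, slot 10 empty => index 10.
Insert 288: h=6, slot 6 empty => index 6.
Insert 964: h=10, slot 10 occupied => index 0.
Insert 430: h=3, slot 3 empty => index 3.
Insert 596: h=6, slot 6 occupied => index 7.
Insert 385: h=0, slot 0 occupied => index 1.
Insert 123: h=6, slots 6,7 occupied => index 8.
Table: [964, 385, ., 430, ., ., 288, 596, 123, ., 887]

385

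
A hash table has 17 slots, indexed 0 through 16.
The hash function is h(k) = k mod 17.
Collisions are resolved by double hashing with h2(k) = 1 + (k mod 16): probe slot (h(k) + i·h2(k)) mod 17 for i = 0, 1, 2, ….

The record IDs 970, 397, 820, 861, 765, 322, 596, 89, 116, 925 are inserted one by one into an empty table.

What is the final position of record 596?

970: h=1 => slot 1
397: h=6 => slot 6
820: h=4 => slot 4
861: h=11 => slot 11
765: h=0 => slot 0
322: h=16 => slot 16
596: h=1, h2=5, probe 1,6,11,16,4,9 => slot 9
89: h=4, h2=10, probe 4,14 => slot 14
116: h=14, h2=5, probe 14,2 => slot 2
925: h=7 => slot 7
Table: [765, 970, 116, -, 820, -, 397, 925, -, 596, -, 861, -, -, 89, -, 322]

9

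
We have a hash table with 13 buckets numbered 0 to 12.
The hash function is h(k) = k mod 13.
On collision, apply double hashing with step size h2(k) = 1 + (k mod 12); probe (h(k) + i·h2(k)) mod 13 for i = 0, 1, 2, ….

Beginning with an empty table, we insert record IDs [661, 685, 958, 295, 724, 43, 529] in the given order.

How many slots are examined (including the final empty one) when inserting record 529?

3

661 hashes to 11; slot 11 is free -> place at 11.
685 hashes to 9; slot 9 is free -> place at 9.
958 hashes to 9, h2=11; 9 taken -> place at 7.
295 hashes to 9, h2=8; 9 taken -> place at 4.
724 hashes to 9, h2=5; 9 taken -> place at 1.
43 hashes to 4, h2=8; 4 taken -> place at 12.
529 hashes to 9, h2=2; 9,11 taken -> place at 0.
Table: [529, 724, —, —, 295, —, —, 958, —, 685, —, 661, 43]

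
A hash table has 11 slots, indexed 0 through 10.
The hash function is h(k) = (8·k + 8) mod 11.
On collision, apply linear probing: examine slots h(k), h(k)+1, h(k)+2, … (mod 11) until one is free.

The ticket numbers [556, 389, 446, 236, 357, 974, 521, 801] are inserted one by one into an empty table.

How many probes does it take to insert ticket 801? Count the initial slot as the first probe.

556: h=1 -> slot 1
389: h=7 -> slot 7
446: h=1, probe 1,2 -> slot 2
236: h=4 -> slot 4
357: h=4, probe 4,5 -> slot 5
974: h=1, probe 1,2,3 -> slot 3
521: h=7, probe 7,8 -> slot 8
801: h=3, probe 3,4,5,6 -> slot 6
Table: [-, 556, 446, 974, 236, 357, 801, 389, 521, -, -]

4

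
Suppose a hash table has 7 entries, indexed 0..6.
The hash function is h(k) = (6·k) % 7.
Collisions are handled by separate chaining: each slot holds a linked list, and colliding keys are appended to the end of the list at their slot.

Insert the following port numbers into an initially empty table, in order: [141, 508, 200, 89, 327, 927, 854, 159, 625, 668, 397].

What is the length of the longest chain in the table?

4

Insert 141: h=6, bucket 6 empty → new chain.
Insert 508: h=3, bucket 3 empty → new chain.
Insert 200: h=3, bucket 3 nonempty → append to chain.
Insert 89: h=2, bucket 2 empty → new chain.
Insert 327: h=2, bucket 2 nonempty → append to chain.
Insert 927: h=4, bucket 4 empty → new chain.
Insert 854: h=0, bucket 0 empty → new chain.
Insert 159: h=2, bucket 2 nonempty → append to chain.
Insert 625: h=5, bucket 5 empty → new chain.
Insert 668: h=4, bucket 4 nonempty → append to chain.
Insert 397: h=2, bucket 2 nonempty → append to chain.
Final buckets:
0: 854
1: ∅
2: 89 -> 327 -> 159 -> 397
3: 508 -> 200
4: 927 -> 668
5: 625
6: 141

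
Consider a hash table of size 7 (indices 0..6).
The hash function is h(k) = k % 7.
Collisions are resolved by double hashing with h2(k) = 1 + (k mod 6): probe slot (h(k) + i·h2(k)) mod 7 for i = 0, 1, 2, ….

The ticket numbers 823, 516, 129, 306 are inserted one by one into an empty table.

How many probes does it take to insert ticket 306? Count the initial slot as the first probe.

2

Insert 823: h=4, slot 4 empty -> index 4.
Insert 516: h=5, slot 5 empty -> index 5.
Insert 129: h=3, slot 3 empty -> index 3.
Insert 306: h=5, h2=1, slot 5 occupied -> index 6.
Table: [., ., ., 129, 823, 516, 306]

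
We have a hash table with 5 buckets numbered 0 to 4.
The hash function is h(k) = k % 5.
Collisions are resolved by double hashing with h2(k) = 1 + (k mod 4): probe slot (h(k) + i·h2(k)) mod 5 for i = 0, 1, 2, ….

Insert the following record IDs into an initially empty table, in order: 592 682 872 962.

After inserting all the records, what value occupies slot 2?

592

592: h=2 → slot 2
682: h=2, h2=3, probe 2,0 → slot 0
872: h=2, h2=1, probe 2,3 → slot 3
962: h=2, h2=3, probe 2,0,3,1 → slot 1
Table: [682, 962, 592, 872, .]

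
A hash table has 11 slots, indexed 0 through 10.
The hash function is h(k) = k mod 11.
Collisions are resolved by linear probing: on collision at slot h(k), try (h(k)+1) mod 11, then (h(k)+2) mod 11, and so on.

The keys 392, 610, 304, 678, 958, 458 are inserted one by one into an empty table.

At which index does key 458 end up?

10

392 hashes to 7; slot 7 is free → place at 7.
610 hashes to 5; slot 5 is free → place at 5.
304 hashes to 7; 7 taken → place at 8.
678 hashes to 7; 7,8 taken → place at 9.
958 hashes to 1; slot 1 is free → place at 1.
458 hashes to 7; 7,8,9 taken → place at 10.
Table: [-, 958, -, -, -, 610, -, 392, 304, 678, 458]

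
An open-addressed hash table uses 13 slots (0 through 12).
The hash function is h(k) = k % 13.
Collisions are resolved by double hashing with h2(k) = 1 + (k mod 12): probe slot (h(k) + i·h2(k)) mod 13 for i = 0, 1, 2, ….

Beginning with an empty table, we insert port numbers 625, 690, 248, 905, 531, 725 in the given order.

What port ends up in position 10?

248

Insert 625: h=1, slot 1 empty => index 1.
Insert 690: h=1, h2=7, slot 1 occupied => index 8.
Insert 248: h=1, h2=9, slot 1 occupied => index 10.
Insert 905: h=8, h2=6, slots 8,1 occupied => index 7.
Insert 531: h=11, slot 11 empty => index 11.
Insert 725: h=10, h2=6, slot 10 occupied => index 3.
Table: [—, 625, —, 725, —, —, —, 905, 690, —, 248, 531, —]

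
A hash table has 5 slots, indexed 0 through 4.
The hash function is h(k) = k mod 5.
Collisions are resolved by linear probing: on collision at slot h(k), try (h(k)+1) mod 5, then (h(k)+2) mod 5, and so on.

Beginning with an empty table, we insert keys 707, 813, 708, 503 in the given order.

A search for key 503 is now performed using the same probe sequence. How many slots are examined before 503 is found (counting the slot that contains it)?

707: h=2 => slot 2
813: h=3 => slot 3
708: h=3, probe 3,4 => slot 4
503: h=3, probe 3,4,0 => slot 0
Table: [503, ∅, 707, 813, 708]
Lookup 503: h=3, probe 3,4,0 → found at 0.

3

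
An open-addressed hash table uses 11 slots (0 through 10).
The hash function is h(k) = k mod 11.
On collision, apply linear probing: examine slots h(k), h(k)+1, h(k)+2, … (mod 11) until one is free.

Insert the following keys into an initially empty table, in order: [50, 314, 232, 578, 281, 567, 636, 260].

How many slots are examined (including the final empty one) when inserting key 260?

7

Insert 50: h=6, slot 6 empty => index 6.
Insert 314: h=6, slot 6 occupied => index 7.
Insert 232: h=1, slot 1 empty => index 1.
Insert 578: h=6, slots 6,7 occupied => index 8.
Insert 281: h=6, slots 6,7,8 occupied => index 9.
Insert 567: h=6, slots 6,7,8,9 occupied => index 10.
Insert 636: h=9, slots 9,10 occupied => index 0.
Insert 260: h=7, slots 7,8,9,10,0,1 occupied => index 2.
Table: [636, 232, 260, _, _, _, 50, 314, 578, 281, 567]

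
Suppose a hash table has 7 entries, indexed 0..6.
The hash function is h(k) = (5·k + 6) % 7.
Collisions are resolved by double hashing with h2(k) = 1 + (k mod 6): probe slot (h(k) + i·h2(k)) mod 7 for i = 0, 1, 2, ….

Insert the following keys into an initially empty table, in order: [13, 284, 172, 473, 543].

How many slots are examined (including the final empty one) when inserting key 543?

2

13 hashes to 1; slot 1 is free -> place at 1.
284 hashes to 5; slot 5 is free -> place at 5.
172 hashes to 5, h2=5; 5 taken -> place at 3.
473 hashes to 5, h2=6; 5 taken -> place at 4.
543 hashes to 5, h2=4; 5 taken -> place at 2.
Table: [_, 13, 543, 172, 473, 284, _]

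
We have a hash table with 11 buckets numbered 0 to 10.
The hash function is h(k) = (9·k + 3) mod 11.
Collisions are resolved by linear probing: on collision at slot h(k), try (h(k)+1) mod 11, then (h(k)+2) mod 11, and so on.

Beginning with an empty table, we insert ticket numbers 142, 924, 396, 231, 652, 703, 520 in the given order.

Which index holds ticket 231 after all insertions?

142 hashes to 5; slot 5 is free -> place at 5.
924 hashes to 3; slot 3 is free -> place at 3.
396 hashes to 3; 3 taken -> place at 4.
231 hashes to 3; 3,4,5 taken -> place at 6.
652 hashes to 8; slot 8 is free -> place at 8.
703 hashes to 5; 5,6 taken -> place at 7.
520 hashes to 8; 8 taken -> place at 9.
Table: [—, —, —, 924, 396, 142, 231, 703, 652, 520, —]

6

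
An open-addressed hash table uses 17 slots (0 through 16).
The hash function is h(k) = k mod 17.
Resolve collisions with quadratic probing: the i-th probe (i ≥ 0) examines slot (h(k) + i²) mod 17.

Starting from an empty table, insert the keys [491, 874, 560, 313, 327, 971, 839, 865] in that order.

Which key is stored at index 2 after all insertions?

Insert 491: h=15, slot 15 empty -> index 15.
Insert 874: h=7, slot 7 empty -> index 7.
Insert 560: h=16, slot 16 empty -> index 16.
Insert 313: h=7, slot 7 occupied -> index 8.
Insert 327: h=4, slot 4 empty -> index 4.
Insert 971: h=2, slot 2 empty -> index 2.
Insert 839: h=6, slot 6 empty -> index 6.
Insert 865: h=15, slots 15,16,2,7 occupied -> index 14.
Table: [-, -, 971, -, 327, -, 839, 874, 313, -, -, -, -, -, 865, 491, 560]

971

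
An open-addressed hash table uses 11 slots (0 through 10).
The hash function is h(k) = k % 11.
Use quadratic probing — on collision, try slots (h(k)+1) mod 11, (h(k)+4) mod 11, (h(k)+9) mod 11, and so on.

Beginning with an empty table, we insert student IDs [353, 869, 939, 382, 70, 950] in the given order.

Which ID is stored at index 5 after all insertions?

353: h=1 => slot 1
869: h=0 => slot 0
939: h=4 => slot 4
382: h=8 => slot 8
70: h=4, probe 4,5 => slot 5
950: h=4, probe 4,5,8,2 => slot 2
Table: [869, 353, 950, ∅, 939, 70, ∅, ∅, 382, ∅, ∅]

70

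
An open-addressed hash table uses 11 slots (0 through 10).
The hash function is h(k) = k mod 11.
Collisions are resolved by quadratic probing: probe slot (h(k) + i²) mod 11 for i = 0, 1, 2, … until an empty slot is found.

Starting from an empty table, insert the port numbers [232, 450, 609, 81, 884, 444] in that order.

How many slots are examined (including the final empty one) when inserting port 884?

232 hashes to 1; slot 1 is free => place at 1.
450 hashes to 10; slot 10 is free => place at 10.
609 hashes to 4; slot 4 is free => place at 4.
81 hashes to 4; 4 taken => place at 5.
884 hashes to 4; 4,5 taken => place at 8.
444 hashes to 4; 4,5,8 taken => place at 2.
Table: [∅, 232, 444, ∅, 609, 81, ∅, ∅, 884, ∅, 450]

3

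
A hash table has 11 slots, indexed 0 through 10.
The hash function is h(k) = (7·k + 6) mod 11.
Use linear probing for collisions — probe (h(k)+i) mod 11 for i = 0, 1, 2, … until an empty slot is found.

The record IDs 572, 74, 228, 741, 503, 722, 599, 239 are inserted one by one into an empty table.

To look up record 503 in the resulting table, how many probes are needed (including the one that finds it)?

3

572: h=6 -> slot 6
74: h=7 -> slot 7
228: h=7, probe 7,8 -> slot 8
741: h=1 -> slot 1
503: h=7, probe 7,8,9 -> slot 9
722: h=0 -> slot 0
599: h=8, probe 8,9,10 -> slot 10
239: h=7, probe 7,8,9,10,0,1,2 -> slot 2
Table: [722, 741, 239, ., ., ., 572, 74, 228, 503, 599]
Lookup 503: h=7, probe 7,8,9 → found at 9.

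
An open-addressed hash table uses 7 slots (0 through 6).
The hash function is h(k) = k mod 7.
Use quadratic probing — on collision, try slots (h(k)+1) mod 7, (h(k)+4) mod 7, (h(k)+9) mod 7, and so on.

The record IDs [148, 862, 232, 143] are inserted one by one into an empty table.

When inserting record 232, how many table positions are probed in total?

3

148: h=1 => slot 1
862: h=1, probe 1,2 => slot 2
232: h=1, probe 1,2,5 => slot 5
143: h=3 => slot 3
Table: [∅, 148, 862, 143, ∅, 232, ∅]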